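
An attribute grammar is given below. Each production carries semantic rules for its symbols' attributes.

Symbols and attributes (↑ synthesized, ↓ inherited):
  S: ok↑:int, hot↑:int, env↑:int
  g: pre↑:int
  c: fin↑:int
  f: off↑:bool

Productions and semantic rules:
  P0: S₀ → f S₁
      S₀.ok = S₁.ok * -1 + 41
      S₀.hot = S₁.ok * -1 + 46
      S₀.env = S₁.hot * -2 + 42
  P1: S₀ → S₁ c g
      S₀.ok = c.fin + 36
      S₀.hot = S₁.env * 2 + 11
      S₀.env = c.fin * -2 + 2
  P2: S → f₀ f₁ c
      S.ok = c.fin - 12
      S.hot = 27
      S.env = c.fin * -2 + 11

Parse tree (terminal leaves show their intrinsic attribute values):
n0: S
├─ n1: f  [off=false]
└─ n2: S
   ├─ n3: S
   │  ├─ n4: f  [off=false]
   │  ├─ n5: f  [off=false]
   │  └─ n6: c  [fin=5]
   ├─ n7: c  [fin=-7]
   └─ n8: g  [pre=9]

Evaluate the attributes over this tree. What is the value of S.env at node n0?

1. n1.off = false  [terminal]
2. n4.off = false  [terminal]
3. n5.off = false  [terminal]
4. n6.fin = 5  [terminal]
5. n3.ok = -7  [c.fin - 12]
6. n3.hot = 27  [27]
7. n3.env = 1  [c.fin * -2 + 11]
8. n7.fin = -7  [terminal]
9. n8.pre = 9  [terminal]
10. n2.ok = 29  [c.fin + 36]
11. n2.hot = 13  [S₁.env * 2 + 11]
12. n2.env = 16  [c.fin * -2 + 2]
13. n0.ok = 12  [S₁.ok * -1 + 41]
14. n0.hot = 17  [S₁.ok * -1 + 46]
15. n0.env = 16  [S₁.hot * -2 + 42]

16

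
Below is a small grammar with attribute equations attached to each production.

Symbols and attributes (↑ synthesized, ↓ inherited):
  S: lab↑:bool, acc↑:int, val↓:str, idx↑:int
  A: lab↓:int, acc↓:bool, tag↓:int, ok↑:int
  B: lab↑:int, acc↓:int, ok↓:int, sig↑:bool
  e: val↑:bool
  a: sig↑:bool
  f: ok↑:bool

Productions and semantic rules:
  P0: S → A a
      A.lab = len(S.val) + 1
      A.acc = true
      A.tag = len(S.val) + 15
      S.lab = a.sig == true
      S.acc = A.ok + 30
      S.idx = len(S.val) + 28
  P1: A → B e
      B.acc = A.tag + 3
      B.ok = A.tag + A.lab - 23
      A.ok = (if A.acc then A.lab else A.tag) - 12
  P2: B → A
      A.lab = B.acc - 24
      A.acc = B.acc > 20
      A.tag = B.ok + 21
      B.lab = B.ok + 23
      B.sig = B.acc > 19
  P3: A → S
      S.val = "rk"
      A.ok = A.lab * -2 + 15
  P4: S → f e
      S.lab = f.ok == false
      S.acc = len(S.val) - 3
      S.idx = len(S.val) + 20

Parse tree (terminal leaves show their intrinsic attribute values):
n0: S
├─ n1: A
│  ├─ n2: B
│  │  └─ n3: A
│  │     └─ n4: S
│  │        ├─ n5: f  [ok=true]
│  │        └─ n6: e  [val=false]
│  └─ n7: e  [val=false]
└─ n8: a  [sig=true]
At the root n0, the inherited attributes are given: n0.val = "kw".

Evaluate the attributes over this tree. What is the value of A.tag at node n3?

18

1. n0.val = "kw"  [given at root]
2. n1.lab = 3  [len(S.val) + 1]
3. n1.acc = true  [true]
4. n1.tag = 17  [len(S.val) + 15]
5. n2.acc = 20  [A.tag + 3]
6. n2.ok = -3  [A.tag + A.lab - 23]
7. n3.lab = -4  [B.acc - 24]
8. n3.acc = false  [B.acc > 20]
9. n3.tag = 18  [B.ok + 21]
10. n4.val = "rk"  ["rk"]
11. n5.ok = true  [terminal]
12. n6.val = false  [terminal]
13. n4.lab = false  [f.ok == false]
14. n4.acc = -1  [len(S.val) - 3]
15. n4.idx = 22  [len(S.val) + 20]
16. n3.ok = 23  [A.lab * -2 + 15]
17. n2.lab = 20  [B.ok + 23]
18. n2.sig = true  [B.acc > 19]
19. n7.val = false  [terminal]
20. n1.ok = -9  [(if A.acc then A.lab else A.tag) - 12]
21. n8.sig = true  [terminal]
22. n0.lab = true  [a.sig == true]
23. n0.acc = 21  [A.ok + 30]
24. n0.idx = 30  [len(S.val) + 28]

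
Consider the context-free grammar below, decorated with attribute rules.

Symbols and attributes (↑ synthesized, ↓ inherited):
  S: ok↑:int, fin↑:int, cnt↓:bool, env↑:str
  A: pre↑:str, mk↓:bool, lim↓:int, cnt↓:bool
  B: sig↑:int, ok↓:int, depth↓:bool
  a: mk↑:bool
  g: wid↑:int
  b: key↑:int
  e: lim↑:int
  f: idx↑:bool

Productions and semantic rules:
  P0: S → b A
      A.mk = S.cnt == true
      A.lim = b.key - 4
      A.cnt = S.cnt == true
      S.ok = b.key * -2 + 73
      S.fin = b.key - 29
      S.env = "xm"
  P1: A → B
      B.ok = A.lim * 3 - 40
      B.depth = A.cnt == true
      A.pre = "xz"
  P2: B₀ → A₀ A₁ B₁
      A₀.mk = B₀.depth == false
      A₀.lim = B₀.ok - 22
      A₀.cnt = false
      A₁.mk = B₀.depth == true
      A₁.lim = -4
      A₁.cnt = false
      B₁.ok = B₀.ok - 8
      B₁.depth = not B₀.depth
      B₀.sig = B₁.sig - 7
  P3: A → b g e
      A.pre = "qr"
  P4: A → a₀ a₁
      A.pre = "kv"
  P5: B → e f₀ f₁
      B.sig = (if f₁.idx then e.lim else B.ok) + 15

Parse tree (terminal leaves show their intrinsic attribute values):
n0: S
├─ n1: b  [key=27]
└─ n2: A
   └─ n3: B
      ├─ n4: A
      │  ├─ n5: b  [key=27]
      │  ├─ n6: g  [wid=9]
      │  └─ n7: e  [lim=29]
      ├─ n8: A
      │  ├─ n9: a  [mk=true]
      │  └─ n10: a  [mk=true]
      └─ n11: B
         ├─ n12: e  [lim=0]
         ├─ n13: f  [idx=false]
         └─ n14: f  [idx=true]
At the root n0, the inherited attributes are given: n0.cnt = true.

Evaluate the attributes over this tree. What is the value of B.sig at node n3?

1. n0.cnt = true  [given at root]
2. n1.key = 27  [terminal]
3. n2.mk = true  [S.cnt == true]
4. n2.lim = 23  [b.key - 4]
5. n2.cnt = true  [S.cnt == true]
6. n3.ok = 29  [A.lim * 3 - 40]
7. n3.depth = true  [A.cnt == true]
8. n4.mk = false  [B₀.depth == false]
9. n4.lim = 7  [B₀.ok - 22]
10. n4.cnt = false  [false]
11. n5.key = 27  [terminal]
12. n6.wid = 9  [terminal]
13. n7.lim = 29  [terminal]
14. n4.pre = "qr"  ["qr"]
15. n8.mk = true  [B₀.depth == true]
16. n8.lim = -4  [-4]
17. n8.cnt = false  [false]
18. n9.mk = true  [terminal]
19. n10.mk = true  [terminal]
20. n8.pre = "kv"  ["kv"]
21. n11.ok = 21  [B₀.ok - 8]
22. n11.depth = false  [not B₀.depth]
23. n12.lim = 0  [terminal]
24. n13.idx = false  [terminal]
25. n14.idx = true  [terminal]
26. n11.sig = 15  [(if f₁.idx then e.lim else B.ok) + 15]
27. n3.sig = 8  [B₁.sig - 7]
28. n2.pre = "xz"  ["xz"]
29. n0.ok = 19  [b.key * -2 + 73]
30. n0.fin = -2  [b.key - 29]
31. n0.env = "xm"  ["xm"]

8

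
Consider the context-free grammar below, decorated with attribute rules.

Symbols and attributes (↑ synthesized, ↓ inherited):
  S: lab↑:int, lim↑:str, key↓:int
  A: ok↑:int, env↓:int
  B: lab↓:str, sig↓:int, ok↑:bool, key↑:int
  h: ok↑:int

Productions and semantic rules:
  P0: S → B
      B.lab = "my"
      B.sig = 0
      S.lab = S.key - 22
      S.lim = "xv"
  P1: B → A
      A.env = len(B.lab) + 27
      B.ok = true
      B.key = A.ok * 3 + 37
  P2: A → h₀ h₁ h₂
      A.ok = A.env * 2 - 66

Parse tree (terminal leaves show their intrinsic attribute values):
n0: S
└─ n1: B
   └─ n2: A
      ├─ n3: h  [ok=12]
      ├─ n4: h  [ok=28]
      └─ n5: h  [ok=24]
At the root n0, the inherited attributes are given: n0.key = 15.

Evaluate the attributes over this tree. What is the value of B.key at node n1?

1. n0.key = 15  [given at root]
2. n1.lab = "my"  ["my"]
3. n1.sig = 0  [0]
4. n2.env = 29  [len(B.lab) + 27]
5. n3.ok = 12  [terminal]
6. n4.ok = 28  [terminal]
7. n5.ok = 24  [terminal]
8. n2.ok = -8  [A.env * 2 - 66]
9. n1.ok = true  [true]
10. n1.key = 13  [A.ok * 3 + 37]
11. n0.lab = -7  [S.key - 22]
12. n0.lim = "xv"  ["xv"]

13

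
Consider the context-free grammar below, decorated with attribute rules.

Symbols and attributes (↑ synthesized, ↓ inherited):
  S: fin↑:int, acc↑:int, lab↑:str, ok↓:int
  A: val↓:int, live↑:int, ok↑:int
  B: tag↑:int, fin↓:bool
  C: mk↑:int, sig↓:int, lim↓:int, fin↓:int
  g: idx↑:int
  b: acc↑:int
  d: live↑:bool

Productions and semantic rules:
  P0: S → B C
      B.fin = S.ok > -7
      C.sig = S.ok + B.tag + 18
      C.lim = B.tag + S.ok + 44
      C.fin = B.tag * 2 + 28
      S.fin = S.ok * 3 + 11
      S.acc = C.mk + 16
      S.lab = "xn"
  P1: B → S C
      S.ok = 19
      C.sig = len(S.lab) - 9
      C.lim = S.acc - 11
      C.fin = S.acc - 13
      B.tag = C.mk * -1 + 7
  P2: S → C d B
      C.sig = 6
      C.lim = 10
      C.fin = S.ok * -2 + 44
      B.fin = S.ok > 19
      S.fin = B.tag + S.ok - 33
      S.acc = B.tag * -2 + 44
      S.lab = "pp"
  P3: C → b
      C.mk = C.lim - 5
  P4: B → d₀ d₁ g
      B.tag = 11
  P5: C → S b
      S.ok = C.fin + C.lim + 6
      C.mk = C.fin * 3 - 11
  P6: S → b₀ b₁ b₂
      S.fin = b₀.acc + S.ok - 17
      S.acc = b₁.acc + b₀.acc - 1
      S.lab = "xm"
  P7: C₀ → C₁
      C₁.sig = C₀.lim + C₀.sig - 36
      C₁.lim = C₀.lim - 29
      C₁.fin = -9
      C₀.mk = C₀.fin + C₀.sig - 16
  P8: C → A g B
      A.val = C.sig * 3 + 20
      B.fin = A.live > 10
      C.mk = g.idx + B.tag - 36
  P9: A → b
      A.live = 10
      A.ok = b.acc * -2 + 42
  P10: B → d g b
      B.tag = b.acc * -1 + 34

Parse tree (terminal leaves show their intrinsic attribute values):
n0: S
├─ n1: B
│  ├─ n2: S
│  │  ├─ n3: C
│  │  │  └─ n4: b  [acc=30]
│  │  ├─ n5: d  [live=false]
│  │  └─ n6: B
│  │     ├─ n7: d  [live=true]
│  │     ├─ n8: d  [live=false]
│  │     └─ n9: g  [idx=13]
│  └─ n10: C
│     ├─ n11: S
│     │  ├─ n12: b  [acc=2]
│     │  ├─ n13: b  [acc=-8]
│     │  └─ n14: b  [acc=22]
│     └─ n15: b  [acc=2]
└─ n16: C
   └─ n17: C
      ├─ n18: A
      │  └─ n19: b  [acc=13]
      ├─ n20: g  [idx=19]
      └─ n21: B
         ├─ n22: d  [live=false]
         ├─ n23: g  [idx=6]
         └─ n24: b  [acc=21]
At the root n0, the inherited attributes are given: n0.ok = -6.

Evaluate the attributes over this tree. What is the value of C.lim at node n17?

0

1. n0.ok = -6  [given at root]
2. n1.fin = true  [S.ok > -7]
3. n2.ok = 19  [19]
4. n3.sig = 6  [6]
5. n3.lim = 10  [10]
6. n3.fin = 6  [S.ok * -2 + 44]
7. n4.acc = 30  [terminal]
8. n3.mk = 5  [C.lim - 5]
9. n5.live = false  [terminal]
10. n6.fin = false  [S.ok > 19]
11. n7.live = true  [terminal]
12. n8.live = false  [terminal]
13. n9.idx = 13  [terminal]
14. n6.tag = 11  [11]
15. n2.fin = -3  [B.tag + S.ok - 33]
16. n2.acc = 22  [B.tag * -2 + 44]
17. n2.lab = "pp"  ["pp"]
18. n10.sig = -7  [len(S.lab) - 9]
19. n10.lim = 11  [S.acc - 11]
20. n10.fin = 9  [S.acc - 13]
21. n11.ok = 26  [C.fin + C.lim + 6]
22. n12.acc = 2  [terminal]
23. n13.acc = -8  [terminal]
24. n14.acc = 22  [terminal]
25. n11.fin = 11  [b₀.acc + S.ok - 17]
26. n11.acc = -7  [b₁.acc + b₀.acc - 1]
27. n11.lab = "xm"  ["xm"]
28. n15.acc = 2  [terminal]
29. n10.mk = 16  [C.fin * 3 - 11]
30. n1.tag = -9  [C.mk * -1 + 7]
31. n16.sig = 3  [S.ok + B.tag + 18]
32. n16.lim = 29  [B.tag + S.ok + 44]
33. n16.fin = 10  [B.tag * 2 + 28]
34. n17.sig = -4  [C₀.lim + C₀.sig - 36]
35. n17.lim = 0  [C₀.lim - 29]
36. n17.fin = -9  [-9]
37. n18.val = 8  [C.sig * 3 + 20]
38. n19.acc = 13  [terminal]
39. n18.live = 10  [10]
40. n18.ok = 16  [b.acc * -2 + 42]
41. n20.idx = 19  [terminal]
42. n21.fin = false  [A.live > 10]
43. n22.live = false  [terminal]
44. n23.idx = 6  [terminal]
45. n24.acc = 21  [terminal]
46. n21.tag = 13  [b.acc * -1 + 34]
47. n17.mk = -4  [g.idx + B.tag - 36]
48. n16.mk = -3  [C₀.fin + C₀.sig - 16]
49. n0.fin = -7  [S.ok * 3 + 11]
50. n0.acc = 13  [C.mk + 16]
51. n0.lab = "xn"  ["xn"]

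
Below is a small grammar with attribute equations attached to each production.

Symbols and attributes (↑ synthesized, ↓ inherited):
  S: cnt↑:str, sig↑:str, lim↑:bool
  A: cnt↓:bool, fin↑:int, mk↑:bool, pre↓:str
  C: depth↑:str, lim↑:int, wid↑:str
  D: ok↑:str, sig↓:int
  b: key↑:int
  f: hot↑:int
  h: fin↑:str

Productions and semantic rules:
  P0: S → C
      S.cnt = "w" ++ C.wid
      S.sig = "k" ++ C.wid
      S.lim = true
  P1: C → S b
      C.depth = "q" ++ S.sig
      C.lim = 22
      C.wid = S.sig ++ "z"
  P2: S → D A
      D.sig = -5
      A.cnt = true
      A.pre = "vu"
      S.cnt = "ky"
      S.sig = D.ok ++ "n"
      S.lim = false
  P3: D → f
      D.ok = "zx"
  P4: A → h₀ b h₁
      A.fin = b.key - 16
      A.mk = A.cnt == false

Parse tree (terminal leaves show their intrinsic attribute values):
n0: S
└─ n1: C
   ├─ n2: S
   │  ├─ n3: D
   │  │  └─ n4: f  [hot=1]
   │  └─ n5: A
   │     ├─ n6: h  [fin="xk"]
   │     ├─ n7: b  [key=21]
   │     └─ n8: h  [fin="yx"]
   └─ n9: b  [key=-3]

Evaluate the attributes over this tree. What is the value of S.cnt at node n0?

1. n3.sig = -5  [-5]
2. n4.hot = 1  [terminal]
3. n3.ok = "zx"  ["zx"]
4. n5.cnt = true  [true]
5. n5.pre = "vu"  ["vu"]
6. n6.fin = "xk"  [terminal]
7. n7.key = 21  [terminal]
8. n8.fin = "yx"  [terminal]
9. n5.fin = 5  [b.key - 16]
10. n5.mk = false  [A.cnt == false]
11. n2.cnt = "ky"  ["ky"]
12. n2.sig = "zxn"  [D.ok ++ "n"]
13. n2.lim = false  [false]
14. n9.key = -3  [terminal]
15. n1.depth = "qzxn"  ["q" ++ S.sig]
16. n1.lim = 22  [22]
17. n1.wid = "zxnz"  [S.sig ++ "z"]
18. n0.cnt = "wzxnz"  ["w" ++ C.wid]
19. n0.sig = "kzxnz"  ["k" ++ C.wid]
20. n0.lim = true  [true]

"wzxnz"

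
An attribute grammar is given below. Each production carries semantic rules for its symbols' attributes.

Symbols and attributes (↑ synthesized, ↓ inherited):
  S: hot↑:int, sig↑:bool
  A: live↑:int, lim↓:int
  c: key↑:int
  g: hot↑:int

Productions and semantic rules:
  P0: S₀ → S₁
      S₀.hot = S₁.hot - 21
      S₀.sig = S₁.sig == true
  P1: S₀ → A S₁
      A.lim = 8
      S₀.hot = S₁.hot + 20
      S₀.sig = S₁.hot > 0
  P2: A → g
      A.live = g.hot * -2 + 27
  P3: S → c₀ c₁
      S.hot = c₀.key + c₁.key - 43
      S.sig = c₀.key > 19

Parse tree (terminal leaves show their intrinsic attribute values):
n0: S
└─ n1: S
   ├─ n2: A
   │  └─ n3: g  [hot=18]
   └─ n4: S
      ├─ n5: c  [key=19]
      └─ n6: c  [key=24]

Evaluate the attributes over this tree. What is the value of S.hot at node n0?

1. n2.lim = 8  [8]
2. n3.hot = 18  [terminal]
3. n2.live = -9  [g.hot * -2 + 27]
4. n5.key = 19  [terminal]
5. n6.key = 24  [terminal]
6. n4.hot = 0  [c₀.key + c₁.key - 43]
7. n4.sig = false  [c₀.key > 19]
8. n1.hot = 20  [S₁.hot + 20]
9. n1.sig = false  [S₁.hot > 0]
10. n0.hot = -1  [S₁.hot - 21]
11. n0.sig = false  [S₁.sig == true]

-1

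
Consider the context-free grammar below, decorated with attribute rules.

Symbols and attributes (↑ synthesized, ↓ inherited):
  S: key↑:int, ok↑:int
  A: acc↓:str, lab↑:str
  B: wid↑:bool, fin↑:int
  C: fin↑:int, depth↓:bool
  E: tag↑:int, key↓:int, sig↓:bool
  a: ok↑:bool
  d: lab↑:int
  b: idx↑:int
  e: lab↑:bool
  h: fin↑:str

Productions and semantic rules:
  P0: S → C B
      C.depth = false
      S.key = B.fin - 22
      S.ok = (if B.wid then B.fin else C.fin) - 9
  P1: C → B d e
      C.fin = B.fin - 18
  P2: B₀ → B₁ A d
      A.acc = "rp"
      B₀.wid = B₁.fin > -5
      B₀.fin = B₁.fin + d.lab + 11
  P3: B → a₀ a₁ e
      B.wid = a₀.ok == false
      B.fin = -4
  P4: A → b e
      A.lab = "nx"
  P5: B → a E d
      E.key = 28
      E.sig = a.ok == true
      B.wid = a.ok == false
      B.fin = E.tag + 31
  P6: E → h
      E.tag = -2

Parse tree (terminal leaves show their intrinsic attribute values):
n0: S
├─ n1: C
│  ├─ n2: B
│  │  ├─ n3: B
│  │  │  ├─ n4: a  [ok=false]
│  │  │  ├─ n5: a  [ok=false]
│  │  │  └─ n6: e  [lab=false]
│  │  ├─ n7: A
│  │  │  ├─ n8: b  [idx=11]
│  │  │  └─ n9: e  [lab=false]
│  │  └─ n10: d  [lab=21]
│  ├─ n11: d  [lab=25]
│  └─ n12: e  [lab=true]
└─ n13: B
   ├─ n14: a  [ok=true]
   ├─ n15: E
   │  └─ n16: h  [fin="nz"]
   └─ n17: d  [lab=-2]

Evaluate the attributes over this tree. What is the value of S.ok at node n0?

1. n1.depth = false  [false]
2. n4.ok = false  [terminal]
3. n5.ok = false  [terminal]
4. n6.lab = false  [terminal]
5. n3.wid = true  [a₀.ok == false]
6. n3.fin = -4  [-4]
7. n7.acc = "rp"  ["rp"]
8. n8.idx = 11  [terminal]
9. n9.lab = false  [terminal]
10. n7.lab = "nx"  ["nx"]
11. n10.lab = 21  [terminal]
12. n2.wid = true  [B₁.fin > -5]
13. n2.fin = 28  [B₁.fin + d.lab + 11]
14. n11.lab = 25  [terminal]
15. n12.lab = true  [terminal]
16. n1.fin = 10  [B.fin - 18]
17. n14.ok = true  [terminal]
18. n15.key = 28  [28]
19. n15.sig = true  [a.ok == true]
20. n16.fin = "nz"  [terminal]
21. n15.tag = -2  [-2]
22. n17.lab = -2  [terminal]
23. n13.wid = false  [a.ok == false]
24. n13.fin = 29  [E.tag + 31]
25. n0.key = 7  [B.fin - 22]
26. n0.ok = 1  [(if B.wid then B.fin else C.fin) - 9]

1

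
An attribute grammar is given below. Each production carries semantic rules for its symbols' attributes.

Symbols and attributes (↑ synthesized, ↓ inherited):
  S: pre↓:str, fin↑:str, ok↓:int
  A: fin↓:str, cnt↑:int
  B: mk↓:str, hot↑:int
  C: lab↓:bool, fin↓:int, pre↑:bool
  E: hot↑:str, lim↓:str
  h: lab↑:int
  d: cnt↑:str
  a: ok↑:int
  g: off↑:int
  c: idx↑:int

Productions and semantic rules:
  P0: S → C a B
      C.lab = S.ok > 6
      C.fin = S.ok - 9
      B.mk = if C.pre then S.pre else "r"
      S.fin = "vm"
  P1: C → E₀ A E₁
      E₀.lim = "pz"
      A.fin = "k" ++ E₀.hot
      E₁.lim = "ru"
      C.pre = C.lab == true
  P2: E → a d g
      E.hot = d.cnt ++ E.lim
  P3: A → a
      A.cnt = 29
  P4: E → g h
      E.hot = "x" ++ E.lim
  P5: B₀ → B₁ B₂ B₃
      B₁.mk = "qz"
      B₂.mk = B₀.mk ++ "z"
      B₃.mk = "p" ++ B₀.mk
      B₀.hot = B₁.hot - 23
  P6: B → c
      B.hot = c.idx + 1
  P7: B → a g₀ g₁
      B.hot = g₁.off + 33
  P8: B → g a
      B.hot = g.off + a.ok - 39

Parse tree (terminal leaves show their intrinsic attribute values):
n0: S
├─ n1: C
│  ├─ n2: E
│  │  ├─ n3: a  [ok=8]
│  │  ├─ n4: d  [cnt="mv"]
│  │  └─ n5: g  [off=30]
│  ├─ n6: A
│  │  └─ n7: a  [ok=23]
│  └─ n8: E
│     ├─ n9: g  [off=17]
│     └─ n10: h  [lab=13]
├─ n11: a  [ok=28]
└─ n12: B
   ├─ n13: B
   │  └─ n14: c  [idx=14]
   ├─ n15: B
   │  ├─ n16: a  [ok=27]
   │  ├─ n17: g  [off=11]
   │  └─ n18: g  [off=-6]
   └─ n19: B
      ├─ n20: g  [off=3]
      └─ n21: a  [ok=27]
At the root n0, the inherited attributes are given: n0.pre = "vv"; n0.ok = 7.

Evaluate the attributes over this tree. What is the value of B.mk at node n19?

"pvv"

1. n0.pre = "vv"  [given at root]
2. n0.ok = 7  [given at root]
3. n1.lab = true  [S.ok > 6]
4. n1.fin = -2  [S.ok - 9]
5. n2.lim = "pz"  ["pz"]
6. n3.ok = 8  [terminal]
7. n4.cnt = "mv"  [terminal]
8. n5.off = 30  [terminal]
9. n2.hot = "mvpz"  [d.cnt ++ E.lim]
10. n6.fin = "kmvpz"  ["k" ++ E₀.hot]
11. n7.ok = 23  [terminal]
12. n6.cnt = 29  [29]
13. n8.lim = "ru"  ["ru"]
14. n9.off = 17  [terminal]
15. n10.lab = 13  [terminal]
16. n8.hot = "xru"  ["x" ++ E.lim]
17. n1.pre = true  [C.lab == true]
18. n11.ok = 28  [terminal]
19. n12.mk = "vv"  [if C.pre then S.pre else "r"]
20. n13.mk = "qz"  ["qz"]
21. n14.idx = 14  [terminal]
22. n13.hot = 15  [c.idx + 1]
23. n15.mk = "vvz"  [B₀.mk ++ "z"]
24. n16.ok = 27  [terminal]
25. n17.off = 11  [terminal]
26. n18.off = -6  [terminal]
27. n15.hot = 27  [g₁.off + 33]
28. n19.mk = "pvv"  ["p" ++ B₀.mk]
29. n20.off = 3  [terminal]
30. n21.ok = 27  [terminal]
31. n19.hot = -9  [g.off + a.ok - 39]
32. n12.hot = -8  [B₁.hot - 23]
33. n0.fin = "vm"  ["vm"]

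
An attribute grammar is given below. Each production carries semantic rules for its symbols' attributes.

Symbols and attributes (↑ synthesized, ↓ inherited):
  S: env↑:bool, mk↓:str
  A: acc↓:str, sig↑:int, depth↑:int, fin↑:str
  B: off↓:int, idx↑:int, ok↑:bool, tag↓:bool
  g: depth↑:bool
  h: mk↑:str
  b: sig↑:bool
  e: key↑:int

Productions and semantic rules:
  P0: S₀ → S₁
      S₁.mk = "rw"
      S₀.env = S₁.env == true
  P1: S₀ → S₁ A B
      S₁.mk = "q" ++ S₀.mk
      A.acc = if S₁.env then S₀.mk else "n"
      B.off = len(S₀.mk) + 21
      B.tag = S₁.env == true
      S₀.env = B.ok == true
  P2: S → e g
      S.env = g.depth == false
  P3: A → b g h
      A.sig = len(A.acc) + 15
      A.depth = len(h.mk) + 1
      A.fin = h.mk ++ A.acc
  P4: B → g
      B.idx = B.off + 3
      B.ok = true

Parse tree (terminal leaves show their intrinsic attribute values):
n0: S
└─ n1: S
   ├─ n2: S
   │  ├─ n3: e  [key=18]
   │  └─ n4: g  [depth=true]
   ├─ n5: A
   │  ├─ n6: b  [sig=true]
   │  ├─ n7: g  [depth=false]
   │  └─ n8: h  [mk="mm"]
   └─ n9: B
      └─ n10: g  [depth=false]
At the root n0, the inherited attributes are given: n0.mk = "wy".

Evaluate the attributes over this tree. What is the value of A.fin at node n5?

1. n0.mk = "wy"  [given at root]
2. n1.mk = "rw"  ["rw"]
3. n2.mk = "qrw"  ["q" ++ S₀.mk]
4. n3.key = 18  [terminal]
5. n4.depth = true  [terminal]
6. n2.env = false  [g.depth == false]
7. n5.acc = "n"  [if S₁.env then S₀.mk else "n"]
8. n6.sig = true  [terminal]
9. n7.depth = false  [terminal]
10. n8.mk = "mm"  [terminal]
11. n5.sig = 16  [len(A.acc) + 15]
12. n5.depth = 3  [len(h.mk) + 1]
13. n5.fin = "mmn"  [h.mk ++ A.acc]
14. n9.off = 23  [len(S₀.mk) + 21]
15. n9.tag = false  [S₁.env == true]
16. n10.depth = false  [terminal]
17. n9.idx = 26  [B.off + 3]
18. n9.ok = true  [true]
19. n1.env = true  [B.ok == true]
20. n0.env = true  [S₁.env == true]

"mmn"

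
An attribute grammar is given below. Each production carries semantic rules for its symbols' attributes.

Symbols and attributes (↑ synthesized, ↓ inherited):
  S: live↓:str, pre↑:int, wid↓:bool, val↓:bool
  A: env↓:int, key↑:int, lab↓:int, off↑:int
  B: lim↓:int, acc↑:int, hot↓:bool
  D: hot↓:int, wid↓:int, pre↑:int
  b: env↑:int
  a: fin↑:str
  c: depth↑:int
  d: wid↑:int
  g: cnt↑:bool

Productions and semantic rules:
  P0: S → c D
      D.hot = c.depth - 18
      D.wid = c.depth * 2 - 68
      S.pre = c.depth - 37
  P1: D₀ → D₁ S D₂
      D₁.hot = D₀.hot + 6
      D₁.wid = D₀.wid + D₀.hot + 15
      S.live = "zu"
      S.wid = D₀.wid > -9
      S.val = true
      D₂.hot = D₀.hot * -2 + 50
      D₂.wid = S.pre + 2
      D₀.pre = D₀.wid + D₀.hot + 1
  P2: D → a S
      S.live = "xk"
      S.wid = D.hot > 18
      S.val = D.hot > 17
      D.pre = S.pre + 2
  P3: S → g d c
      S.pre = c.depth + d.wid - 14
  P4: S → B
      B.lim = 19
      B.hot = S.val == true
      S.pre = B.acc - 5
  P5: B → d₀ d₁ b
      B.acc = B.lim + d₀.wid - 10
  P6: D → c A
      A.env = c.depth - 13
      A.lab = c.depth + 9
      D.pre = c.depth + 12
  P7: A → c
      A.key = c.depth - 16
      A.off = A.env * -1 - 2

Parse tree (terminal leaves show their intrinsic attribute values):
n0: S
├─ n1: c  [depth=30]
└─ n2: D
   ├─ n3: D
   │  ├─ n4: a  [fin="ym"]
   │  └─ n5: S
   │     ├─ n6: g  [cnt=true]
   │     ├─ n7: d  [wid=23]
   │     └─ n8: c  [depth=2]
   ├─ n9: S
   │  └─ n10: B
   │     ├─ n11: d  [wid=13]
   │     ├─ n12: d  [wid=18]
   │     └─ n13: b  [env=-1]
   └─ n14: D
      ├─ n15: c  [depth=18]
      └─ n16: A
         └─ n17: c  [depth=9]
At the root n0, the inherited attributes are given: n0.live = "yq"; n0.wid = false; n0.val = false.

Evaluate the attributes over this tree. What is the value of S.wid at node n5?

false

1. n0.live = "yq"  [given at root]
2. n0.wid = false  [given at root]
3. n0.val = false  [given at root]
4. n1.depth = 30  [terminal]
5. n2.hot = 12  [c.depth - 18]
6. n2.wid = -8  [c.depth * 2 - 68]
7. n3.hot = 18  [D₀.hot + 6]
8. n3.wid = 19  [D₀.wid + D₀.hot + 15]
9. n4.fin = "ym"  [terminal]
10. n5.live = "xk"  ["xk"]
11. n5.wid = false  [D.hot > 18]
12. n5.val = true  [D.hot > 17]
13. n6.cnt = true  [terminal]
14. n7.wid = 23  [terminal]
15. n8.depth = 2  [terminal]
16. n5.pre = 11  [c.depth + d.wid - 14]
17. n3.pre = 13  [S.pre + 2]
18. n9.live = "zu"  ["zu"]
19. n9.wid = true  [D₀.wid > -9]
20. n9.val = true  [true]
21. n10.lim = 19  [19]
22. n10.hot = true  [S.val == true]
23. n11.wid = 13  [terminal]
24. n12.wid = 18  [terminal]
25. n13.env = -1  [terminal]
26. n10.acc = 22  [B.lim + d₀.wid - 10]
27. n9.pre = 17  [B.acc - 5]
28. n14.hot = 26  [D₀.hot * -2 + 50]
29. n14.wid = 19  [S.pre + 2]
30. n15.depth = 18  [terminal]
31. n16.env = 5  [c.depth - 13]
32. n16.lab = 27  [c.depth + 9]
33. n17.depth = 9  [terminal]
34. n16.key = -7  [c.depth - 16]
35. n16.off = -7  [A.env * -1 - 2]
36. n14.pre = 30  [c.depth + 12]
37. n2.pre = 5  [D₀.wid + D₀.hot + 1]
38. n0.pre = -7  [c.depth - 37]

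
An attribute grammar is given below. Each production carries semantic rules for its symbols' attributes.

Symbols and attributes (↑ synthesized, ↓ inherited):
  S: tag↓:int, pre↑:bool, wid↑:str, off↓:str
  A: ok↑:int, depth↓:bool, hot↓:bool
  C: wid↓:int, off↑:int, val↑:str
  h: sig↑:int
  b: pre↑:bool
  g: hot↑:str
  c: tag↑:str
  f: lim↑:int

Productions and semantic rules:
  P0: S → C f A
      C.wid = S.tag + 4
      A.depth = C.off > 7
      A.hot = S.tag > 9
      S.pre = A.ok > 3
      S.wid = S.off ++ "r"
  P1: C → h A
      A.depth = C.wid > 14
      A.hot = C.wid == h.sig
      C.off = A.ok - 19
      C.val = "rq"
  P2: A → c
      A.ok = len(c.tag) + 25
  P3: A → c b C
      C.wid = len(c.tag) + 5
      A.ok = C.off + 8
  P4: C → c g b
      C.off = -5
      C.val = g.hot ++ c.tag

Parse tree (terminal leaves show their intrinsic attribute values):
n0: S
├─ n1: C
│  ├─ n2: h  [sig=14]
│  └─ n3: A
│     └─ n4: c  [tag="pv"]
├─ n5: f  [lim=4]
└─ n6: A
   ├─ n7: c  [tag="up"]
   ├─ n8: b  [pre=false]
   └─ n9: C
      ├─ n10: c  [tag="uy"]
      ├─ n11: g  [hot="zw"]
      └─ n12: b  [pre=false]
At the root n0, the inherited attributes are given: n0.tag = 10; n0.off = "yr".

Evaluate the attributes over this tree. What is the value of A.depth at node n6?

1. n0.tag = 10  [given at root]
2. n0.off = "yr"  [given at root]
3. n1.wid = 14  [S.tag + 4]
4. n2.sig = 14  [terminal]
5. n3.depth = false  [C.wid > 14]
6. n3.hot = true  [C.wid == h.sig]
7. n4.tag = "pv"  [terminal]
8. n3.ok = 27  [len(c.tag) + 25]
9. n1.off = 8  [A.ok - 19]
10. n1.val = "rq"  ["rq"]
11. n5.lim = 4  [terminal]
12. n6.depth = true  [C.off > 7]
13. n6.hot = true  [S.tag > 9]
14. n7.tag = "up"  [terminal]
15. n8.pre = false  [terminal]
16. n9.wid = 7  [len(c.tag) + 5]
17. n10.tag = "uy"  [terminal]
18. n11.hot = "zw"  [terminal]
19. n12.pre = false  [terminal]
20. n9.off = -5  [-5]
21. n9.val = "zwuy"  [g.hot ++ c.tag]
22. n6.ok = 3  [C.off + 8]
23. n0.pre = false  [A.ok > 3]
24. n0.wid = "yrr"  [S.off ++ "r"]

true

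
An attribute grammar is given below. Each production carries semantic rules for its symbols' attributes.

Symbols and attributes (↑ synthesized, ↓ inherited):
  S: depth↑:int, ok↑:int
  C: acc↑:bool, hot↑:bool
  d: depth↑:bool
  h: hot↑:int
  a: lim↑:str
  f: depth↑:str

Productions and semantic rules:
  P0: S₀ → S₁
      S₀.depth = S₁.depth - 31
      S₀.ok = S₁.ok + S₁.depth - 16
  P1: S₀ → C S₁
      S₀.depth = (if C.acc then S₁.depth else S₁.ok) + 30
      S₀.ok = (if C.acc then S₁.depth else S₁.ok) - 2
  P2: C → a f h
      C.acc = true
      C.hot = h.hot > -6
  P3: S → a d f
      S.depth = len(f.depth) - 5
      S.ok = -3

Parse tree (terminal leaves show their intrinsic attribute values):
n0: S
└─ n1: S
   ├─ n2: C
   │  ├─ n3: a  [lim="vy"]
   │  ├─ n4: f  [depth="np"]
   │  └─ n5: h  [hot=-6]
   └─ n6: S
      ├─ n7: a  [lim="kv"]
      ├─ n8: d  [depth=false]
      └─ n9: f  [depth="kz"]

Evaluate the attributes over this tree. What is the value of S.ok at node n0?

6

1. n3.lim = "vy"  [terminal]
2. n4.depth = "np"  [terminal]
3. n5.hot = -6  [terminal]
4. n2.acc = true  [true]
5. n2.hot = false  [h.hot > -6]
6. n7.lim = "kv"  [terminal]
7. n8.depth = false  [terminal]
8. n9.depth = "kz"  [terminal]
9. n6.depth = -3  [len(f.depth) - 5]
10. n6.ok = -3  [-3]
11. n1.depth = 27  [(if C.acc then S₁.depth else S₁.ok) + 30]
12. n1.ok = -5  [(if C.acc then S₁.depth else S₁.ok) - 2]
13. n0.depth = -4  [S₁.depth - 31]
14. n0.ok = 6  [S₁.ok + S₁.depth - 16]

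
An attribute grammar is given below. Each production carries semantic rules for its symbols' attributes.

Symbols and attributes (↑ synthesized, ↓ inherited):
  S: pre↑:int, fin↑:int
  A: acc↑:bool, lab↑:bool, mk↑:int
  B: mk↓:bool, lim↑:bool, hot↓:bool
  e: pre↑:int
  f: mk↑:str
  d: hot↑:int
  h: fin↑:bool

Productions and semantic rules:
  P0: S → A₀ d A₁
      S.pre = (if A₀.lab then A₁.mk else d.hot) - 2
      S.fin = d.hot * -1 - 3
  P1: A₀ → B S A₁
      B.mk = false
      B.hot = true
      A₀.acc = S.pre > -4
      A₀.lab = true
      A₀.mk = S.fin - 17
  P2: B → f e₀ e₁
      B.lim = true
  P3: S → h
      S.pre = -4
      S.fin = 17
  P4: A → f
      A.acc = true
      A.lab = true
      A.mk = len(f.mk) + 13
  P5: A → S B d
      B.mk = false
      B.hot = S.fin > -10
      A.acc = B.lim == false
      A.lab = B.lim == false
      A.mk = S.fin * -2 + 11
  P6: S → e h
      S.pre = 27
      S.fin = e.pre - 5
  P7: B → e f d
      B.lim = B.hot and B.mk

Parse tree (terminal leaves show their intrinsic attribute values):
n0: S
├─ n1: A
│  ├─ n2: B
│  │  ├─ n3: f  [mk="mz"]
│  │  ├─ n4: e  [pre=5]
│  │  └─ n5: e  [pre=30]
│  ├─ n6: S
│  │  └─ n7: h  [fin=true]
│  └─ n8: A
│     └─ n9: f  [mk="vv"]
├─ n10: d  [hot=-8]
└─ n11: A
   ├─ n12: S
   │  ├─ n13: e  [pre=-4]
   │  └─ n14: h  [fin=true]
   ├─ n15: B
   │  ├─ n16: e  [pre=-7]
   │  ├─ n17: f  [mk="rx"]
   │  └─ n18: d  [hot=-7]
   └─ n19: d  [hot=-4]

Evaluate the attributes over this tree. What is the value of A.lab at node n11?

1. n2.mk = false  [false]
2. n2.hot = true  [true]
3. n3.mk = "mz"  [terminal]
4. n4.pre = 5  [terminal]
5. n5.pre = 30  [terminal]
6. n2.lim = true  [true]
7. n7.fin = true  [terminal]
8. n6.pre = -4  [-4]
9. n6.fin = 17  [17]
10. n9.mk = "vv"  [terminal]
11. n8.acc = true  [true]
12. n8.lab = true  [true]
13. n8.mk = 15  [len(f.mk) + 13]
14. n1.acc = false  [S.pre > -4]
15. n1.lab = true  [true]
16. n1.mk = 0  [S.fin - 17]
17. n10.hot = -8  [terminal]
18. n13.pre = -4  [terminal]
19. n14.fin = true  [terminal]
20. n12.pre = 27  [27]
21. n12.fin = -9  [e.pre - 5]
22. n15.mk = false  [false]
23. n15.hot = true  [S.fin > -10]
24. n16.pre = -7  [terminal]
25. n17.mk = "rx"  [terminal]
26. n18.hot = -7  [terminal]
27. n15.lim = false  [B.hot and B.mk]
28. n19.hot = -4  [terminal]
29. n11.acc = true  [B.lim == false]
30. n11.lab = true  [B.lim == false]
31. n11.mk = 29  [S.fin * -2 + 11]
32. n0.pre = 27  [(if A₀.lab then A₁.mk else d.hot) - 2]
33. n0.fin = 5  [d.hot * -1 - 3]

true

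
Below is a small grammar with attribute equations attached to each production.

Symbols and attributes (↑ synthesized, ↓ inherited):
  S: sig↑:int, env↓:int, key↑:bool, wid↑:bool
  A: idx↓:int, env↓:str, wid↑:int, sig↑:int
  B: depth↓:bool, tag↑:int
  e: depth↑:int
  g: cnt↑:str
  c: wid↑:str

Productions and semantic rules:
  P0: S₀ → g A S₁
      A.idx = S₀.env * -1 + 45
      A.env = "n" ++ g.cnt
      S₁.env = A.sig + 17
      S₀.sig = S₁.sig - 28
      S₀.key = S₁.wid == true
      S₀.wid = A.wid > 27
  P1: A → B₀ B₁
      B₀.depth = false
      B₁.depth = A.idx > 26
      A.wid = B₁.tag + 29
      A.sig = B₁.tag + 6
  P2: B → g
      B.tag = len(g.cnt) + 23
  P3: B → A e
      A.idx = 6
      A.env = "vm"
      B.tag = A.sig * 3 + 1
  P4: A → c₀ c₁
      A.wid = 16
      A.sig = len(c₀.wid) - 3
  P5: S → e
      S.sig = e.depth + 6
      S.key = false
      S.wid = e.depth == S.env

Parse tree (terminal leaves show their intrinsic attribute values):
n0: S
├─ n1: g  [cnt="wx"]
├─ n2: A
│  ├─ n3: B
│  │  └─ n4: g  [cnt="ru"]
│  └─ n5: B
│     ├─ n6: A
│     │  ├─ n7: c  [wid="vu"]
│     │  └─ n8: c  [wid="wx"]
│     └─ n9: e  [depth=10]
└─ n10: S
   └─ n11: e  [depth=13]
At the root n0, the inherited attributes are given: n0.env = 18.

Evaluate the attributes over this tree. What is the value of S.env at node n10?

1. n0.env = 18  [given at root]
2. n1.cnt = "wx"  [terminal]
3. n2.idx = 27  [S₀.env * -1 + 45]
4. n2.env = "nwx"  ["n" ++ g.cnt]
5. n3.depth = false  [false]
6. n4.cnt = "ru"  [terminal]
7. n3.tag = 25  [len(g.cnt) + 23]
8. n5.depth = true  [A.idx > 26]
9. n6.idx = 6  [6]
10. n6.env = "vm"  ["vm"]
11. n7.wid = "vu"  [terminal]
12. n8.wid = "wx"  [terminal]
13. n6.wid = 16  [16]
14. n6.sig = -1  [len(c₀.wid) - 3]
15. n9.depth = 10  [terminal]
16. n5.tag = -2  [A.sig * 3 + 1]
17. n2.wid = 27  [B₁.tag + 29]
18. n2.sig = 4  [B₁.tag + 6]
19. n10.env = 21  [A.sig + 17]
20. n11.depth = 13  [terminal]
21. n10.sig = 19  [e.depth + 6]
22. n10.key = false  [false]
23. n10.wid = false  [e.depth == S.env]
24. n0.sig = -9  [S₁.sig - 28]
25. n0.key = false  [S₁.wid == true]
26. n0.wid = false  [A.wid > 27]

21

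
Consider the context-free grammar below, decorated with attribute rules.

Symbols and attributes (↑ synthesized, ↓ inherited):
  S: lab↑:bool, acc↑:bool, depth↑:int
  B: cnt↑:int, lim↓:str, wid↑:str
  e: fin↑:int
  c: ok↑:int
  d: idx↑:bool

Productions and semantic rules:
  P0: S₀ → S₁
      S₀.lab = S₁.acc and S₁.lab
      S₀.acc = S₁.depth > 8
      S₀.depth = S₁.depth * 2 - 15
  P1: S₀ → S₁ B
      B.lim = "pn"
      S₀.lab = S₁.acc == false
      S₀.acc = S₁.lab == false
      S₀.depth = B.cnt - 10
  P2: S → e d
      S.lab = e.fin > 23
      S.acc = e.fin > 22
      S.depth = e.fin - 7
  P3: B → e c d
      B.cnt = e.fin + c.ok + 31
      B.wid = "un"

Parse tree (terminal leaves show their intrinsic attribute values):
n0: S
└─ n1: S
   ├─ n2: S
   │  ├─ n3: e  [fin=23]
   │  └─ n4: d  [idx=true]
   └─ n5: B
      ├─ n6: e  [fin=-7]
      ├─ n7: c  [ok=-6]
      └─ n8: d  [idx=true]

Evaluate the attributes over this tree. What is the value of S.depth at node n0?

1

1. n3.fin = 23  [terminal]
2. n4.idx = true  [terminal]
3. n2.lab = false  [e.fin > 23]
4. n2.acc = true  [e.fin > 22]
5. n2.depth = 16  [e.fin - 7]
6. n5.lim = "pn"  ["pn"]
7. n6.fin = -7  [terminal]
8. n7.ok = -6  [terminal]
9. n8.idx = true  [terminal]
10. n5.cnt = 18  [e.fin + c.ok + 31]
11. n5.wid = "un"  ["un"]
12. n1.lab = false  [S₁.acc == false]
13. n1.acc = true  [S₁.lab == false]
14. n1.depth = 8  [B.cnt - 10]
15. n0.lab = false  [S₁.acc and S₁.lab]
16. n0.acc = false  [S₁.depth > 8]
17. n0.depth = 1  [S₁.depth * 2 - 15]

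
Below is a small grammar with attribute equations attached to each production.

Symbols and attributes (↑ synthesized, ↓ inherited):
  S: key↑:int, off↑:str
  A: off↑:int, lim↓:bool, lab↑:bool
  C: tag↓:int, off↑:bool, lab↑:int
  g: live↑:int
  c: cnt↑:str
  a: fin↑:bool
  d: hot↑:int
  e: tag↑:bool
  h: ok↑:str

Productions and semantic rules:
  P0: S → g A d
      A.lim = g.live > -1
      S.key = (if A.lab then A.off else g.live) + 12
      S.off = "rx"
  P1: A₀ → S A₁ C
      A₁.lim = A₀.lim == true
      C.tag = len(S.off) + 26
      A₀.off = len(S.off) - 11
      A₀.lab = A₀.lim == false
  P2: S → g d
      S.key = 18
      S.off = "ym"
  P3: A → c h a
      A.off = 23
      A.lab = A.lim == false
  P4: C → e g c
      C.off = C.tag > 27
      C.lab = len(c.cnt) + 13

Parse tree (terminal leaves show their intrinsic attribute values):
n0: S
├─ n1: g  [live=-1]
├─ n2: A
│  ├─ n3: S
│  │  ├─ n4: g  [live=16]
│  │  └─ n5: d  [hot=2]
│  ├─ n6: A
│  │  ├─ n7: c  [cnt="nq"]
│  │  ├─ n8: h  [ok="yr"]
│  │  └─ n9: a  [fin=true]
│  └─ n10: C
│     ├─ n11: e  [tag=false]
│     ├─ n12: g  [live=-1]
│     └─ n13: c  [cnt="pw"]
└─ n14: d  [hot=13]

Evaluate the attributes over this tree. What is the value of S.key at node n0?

3

1. n1.live = -1  [terminal]
2. n2.lim = false  [g.live > -1]
3. n4.live = 16  [terminal]
4. n5.hot = 2  [terminal]
5. n3.key = 18  [18]
6. n3.off = "ym"  ["ym"]
7. n6.lim = false  [A₀.lim == true]
8. n7.cnt = "nq"  [terminal]
9. n8.ok = "yr"  [terminal]
10. n9.fin = true  [terminal]
11. n6.off = 23  [23]
12. n6.lab = true  [A.lim == false]
13. n10.tag = 28  [len(S.off) + 26]
14. n11.tag = false  [terminal]
15. n12.live = -1  [terminal]
16. n13.cnt = "pw"  [terminal]
17. n10.off = true  [C.tag > 27]
18. n10.lab = 15  [len(c.cnt) + 13]
19. n2.off = -9  [len(S.off) - 11]
20. n2.lab = true  [A₀.lim == false]
21. n14.hot = 13  [terminal]
22. n0.key = 3  [(if A.lab then A.off else g.live) + 12]
23. n0.off = "rx"  ["rx"]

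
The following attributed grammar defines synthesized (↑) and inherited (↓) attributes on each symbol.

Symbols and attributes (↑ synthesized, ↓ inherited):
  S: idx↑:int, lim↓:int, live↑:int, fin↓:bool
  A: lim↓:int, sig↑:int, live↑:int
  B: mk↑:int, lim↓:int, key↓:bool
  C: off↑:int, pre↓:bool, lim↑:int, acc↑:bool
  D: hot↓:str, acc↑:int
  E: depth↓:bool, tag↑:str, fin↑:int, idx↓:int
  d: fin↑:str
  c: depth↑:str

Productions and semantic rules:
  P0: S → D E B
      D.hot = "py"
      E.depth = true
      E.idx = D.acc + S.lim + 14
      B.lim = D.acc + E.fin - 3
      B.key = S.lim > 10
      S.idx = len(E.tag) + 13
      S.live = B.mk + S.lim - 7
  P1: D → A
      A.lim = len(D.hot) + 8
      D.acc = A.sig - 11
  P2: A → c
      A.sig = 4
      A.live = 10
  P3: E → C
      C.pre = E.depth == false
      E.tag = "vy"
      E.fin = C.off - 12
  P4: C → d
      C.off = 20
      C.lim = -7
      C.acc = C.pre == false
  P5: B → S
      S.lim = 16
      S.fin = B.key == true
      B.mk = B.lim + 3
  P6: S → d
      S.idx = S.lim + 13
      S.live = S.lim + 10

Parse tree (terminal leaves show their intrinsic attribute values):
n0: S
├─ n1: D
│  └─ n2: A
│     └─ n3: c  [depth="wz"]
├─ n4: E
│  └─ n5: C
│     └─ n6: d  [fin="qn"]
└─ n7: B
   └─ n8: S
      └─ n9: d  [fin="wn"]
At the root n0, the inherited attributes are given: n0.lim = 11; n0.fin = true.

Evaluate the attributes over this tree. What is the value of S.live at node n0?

1. n0.lim = 11  [given at root]
2. n0.fin = true  [given at root]
3. n1.hot = "py"  ["py"]
4. n2.lim = 10  [len(D.hot) + 8]
5. n3.depth = "wz"  [terminal]
6. n2.sig = 4  [4]
7. n2.live = 10  [10]
8. n1.acc = -7  [A.sig - 11]
9. n4.depth = true  [true]
10. n4.idx = 18  [D.acc + S.lim + 14]
11. n5.pre = false  [E.depth == false]
12. n6.fin = "qn"  [terminal]
13. n5.off = 20  [20]
14. n5.lim = -7  [-7]
15. n5.acc = true  [C.pre == false]
16. n4.tag = "vy"  ["vy"]
17. n4.fin = 8  [C.off - 12]
18. n7.lim = -2  [D.acc + E.fin - 3]
19. n7.key = true  [S.lim > 10]
20. n8.lim = 16  [16]
21. n8.fin = true  [B.key == true]
22. n9.fin = "wn"  [terminal]
23. n8.idx = 29  [S.lim + 13]
24. n8.live = 26  [S.lim + 10]
25. n7.mk = 1  [B.lim + 3]
26. n0.idx = 15  [len(E.tag) + 13]
27. n0.live = 5  [B.mk + S.lim - 7]

5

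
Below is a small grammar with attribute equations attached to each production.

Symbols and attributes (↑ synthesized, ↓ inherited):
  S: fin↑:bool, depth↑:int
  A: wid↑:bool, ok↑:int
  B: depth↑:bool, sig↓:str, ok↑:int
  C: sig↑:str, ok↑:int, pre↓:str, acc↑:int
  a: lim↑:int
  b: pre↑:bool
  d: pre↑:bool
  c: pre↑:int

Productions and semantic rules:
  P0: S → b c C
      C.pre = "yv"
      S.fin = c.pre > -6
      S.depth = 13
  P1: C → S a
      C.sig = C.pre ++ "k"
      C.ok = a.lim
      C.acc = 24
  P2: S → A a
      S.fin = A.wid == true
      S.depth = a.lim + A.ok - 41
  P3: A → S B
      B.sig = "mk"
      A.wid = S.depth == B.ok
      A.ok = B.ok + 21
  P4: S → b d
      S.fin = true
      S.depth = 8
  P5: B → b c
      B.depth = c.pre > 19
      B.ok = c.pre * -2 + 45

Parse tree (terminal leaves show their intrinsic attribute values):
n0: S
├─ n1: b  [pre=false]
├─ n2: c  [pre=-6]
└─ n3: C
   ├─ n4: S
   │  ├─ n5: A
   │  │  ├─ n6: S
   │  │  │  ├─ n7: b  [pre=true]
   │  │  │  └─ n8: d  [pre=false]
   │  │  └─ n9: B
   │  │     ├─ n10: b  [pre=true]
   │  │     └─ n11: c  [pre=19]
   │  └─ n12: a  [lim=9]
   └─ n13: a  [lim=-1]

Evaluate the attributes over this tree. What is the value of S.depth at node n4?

-4

1. n1.pre = false  [terminal]
2. n2.pre = -6  [terminal]
3. n3.pre = "yv"  ["yv"]
4. n7.pre = true  [terminal]
5. n8.pre = false  [terminal]
6. n6.fin = true  [true]
7. n6.depth = 8  [8]
8. n9.sig = "mk"  ["mk"]
9. n10.pre = true  [terminal]
10. n11.pre = 19  [terminal]
11. n9.depth = false  [c.pre > 19]
12. n9.ok = 7  [c.pre * -2 + 45]
13. n5.wid = false  [S.depth == B.ok]
14. n5.ok = 28  [B.ok + 21]
15. n12.lim = 9  [terminal]
16. n4.fin = false  [A.wid == true]
17. n4.depth = -4  [a.lim + A.ok - 41]
18. n13.lim = -1  [terminal]
19. n3.sig = "yvk"  [C.pre ++ "k"]
20. n3.ok = -1  [a.lim]
21. n3.acc = 24  [24]
22. n0.fin = false  [c.pre > -6]
23. n0.depth = 13  [13]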